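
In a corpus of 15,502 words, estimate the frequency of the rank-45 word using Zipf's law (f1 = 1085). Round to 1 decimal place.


Zipf's law: f(r) = f(1) / r
f(1) = 1085
f(45) = 1085 / 45
= 24.1 occurrences


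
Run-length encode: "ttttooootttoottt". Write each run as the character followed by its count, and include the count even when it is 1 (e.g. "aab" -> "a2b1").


String: "ttttooootttoottt"
Scanning for consecutive runs:
  't' x 4
  'o' x 4
  't' x 3
  'o' x 2
  't' x 3
RLE = "t4o4t3o2t3"


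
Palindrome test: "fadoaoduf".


Word: "fadoaoduf"
Reversed: "fudoaodaf"
Forward == Backward? fadoaoduf != fudoaodaf
Palindrome = No


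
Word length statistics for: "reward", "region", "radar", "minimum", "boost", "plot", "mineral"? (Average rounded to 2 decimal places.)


Lengths: "reward"=6, "region"=6, "radar"=5, "minimum"=7, "boost"=5, "plot"=4, "mineral"=7
Sum = 40, Count = 7
Average = 40/7 = 5.71
= avg=5.71, min=4, max=7


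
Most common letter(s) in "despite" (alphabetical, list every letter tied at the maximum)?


Word: "despite"
Letter counts:
  'd': 1
  'e': 2
  'i': 1
  'p': 1
  's': 1
  't': 1
Maximum count = 2
Most frequent = 'e' (2 times each)


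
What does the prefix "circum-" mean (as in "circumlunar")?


Prefix: circum-
Example: circumlunar = circum- + lunar
Meaning = around


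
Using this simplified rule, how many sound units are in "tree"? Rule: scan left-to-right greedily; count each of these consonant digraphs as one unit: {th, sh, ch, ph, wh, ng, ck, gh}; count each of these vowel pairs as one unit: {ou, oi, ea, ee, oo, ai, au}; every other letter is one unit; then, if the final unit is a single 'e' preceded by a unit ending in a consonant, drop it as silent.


Word: "tree" (4 letters)
Left-to-right scan:
  1. 't' (letter)
  2. 'r' (letter)
  3. 'ee' (vowel-pair)
Units from scan: 3
Sound units = 3 units


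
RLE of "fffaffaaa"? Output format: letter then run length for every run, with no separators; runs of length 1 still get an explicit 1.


String: "fffaffaaa"
Scanning for consecutive runs:
  'f' x 3
  'a' x 1
  'f' x 2
  'a' x 3
RLE = "f3a1f2a3"


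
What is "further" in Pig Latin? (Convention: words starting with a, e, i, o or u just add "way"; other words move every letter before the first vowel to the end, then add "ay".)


Word: "further"
Starts with consonant(s) → move to end, add 'ay'
Consonant cluster: "f"
Pig Latin = "urtherfay"


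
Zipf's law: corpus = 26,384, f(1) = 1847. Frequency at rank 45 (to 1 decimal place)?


Zipf's law: f(r) = f(1) / r
f(1) = 1847
f(45) = 1847 / 45
= 41.0 occurrences


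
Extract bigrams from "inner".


Word: "inner" (length 5)
Number of bigrams = 5 - 2 + 1 = 4
  Position 0: "in"
  Position 1: "nn"
  Position 2: "ne"
  Position 3: "er"
Bigrams = "in", "nn", "ne", "er"


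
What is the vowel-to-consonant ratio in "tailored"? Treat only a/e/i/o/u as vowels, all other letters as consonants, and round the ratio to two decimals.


Word: "tailored"
Vowels (a,e,i,o,u): 4
Consonants: 4
Ratio = 4/4
= 1.00


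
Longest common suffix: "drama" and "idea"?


Word 1: "drama"
Word 2: "idea"
Comparing from end:
  Pos -1: 'a' == 'a'
  Pos -2: 'm' != 'e' (stop)
LCS = "a" (length 1)


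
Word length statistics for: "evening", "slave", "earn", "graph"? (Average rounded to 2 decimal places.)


Lengths: "evening"=7, "slave"=5, "earn"=4, "graph"=5
Sum = 21, Count = 4
Average = 21/4 = 5.25
= avg=5.25, min=4, max=7


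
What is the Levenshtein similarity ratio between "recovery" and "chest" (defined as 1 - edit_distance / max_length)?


Word 1: "recovery" (length 8)
Word 2: "chest" (length 5)
One optimal edit sequence:
  1. delete 'r'  (+1)
  2. delete 'e'  (+1)
  3. keep 'c'
  4. delete 'o'  (+1)
  5. substitute 'v' -> 'h'  (+1)
  6. keep 'e'
  7. substitute 'r' -> 's'  (+1)
  8. substitute 'y' -> 't'  (+1)
Edit distance = 6
Max length = max(8, 5) = 8
Similarity = 1 - 6/8
= 0.2500


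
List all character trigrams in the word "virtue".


Word: "virtue" (length 6)
Number of trigrams = 6 - 3 + 1 = 4
  Position 0: "vir"
  Position 1: "irt"
  Position 2: "rtu"
  Position 3: "tue"
Trigrams = "vir", "irt", "rtu", "tue"


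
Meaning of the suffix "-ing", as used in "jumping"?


Suffix: -ing
Example: jumping = jump + -ing
Meaning = present participle


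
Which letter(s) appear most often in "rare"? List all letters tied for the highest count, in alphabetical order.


Word: "rare"
Letter counts:
  'a': 1
  'e': 1
  'r': 2
Maximum count = 2
Most frequent = 'r' (2 times each)


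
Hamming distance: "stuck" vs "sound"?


Comparing character by character (same length = 5):
  Pos 0: 's' vs 's' =
  Pos 1: 't' vs 'o' !=
  Pos 2: 'u' vs 'u' =
  Pos 3: 'c' vs 'n' !=
  Pos 4: 'k' vs 'd' !=
Hamming distance = 3


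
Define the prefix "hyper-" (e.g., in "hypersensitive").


Prefix: hyper-
Example: hypersensitive (hyper- + sensitive)
Meaning = over / excessive


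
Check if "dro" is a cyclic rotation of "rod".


Word: "rod", Candidate: "dro"
Method: check if candidate is substring of word+word
"rodrod" contains "dro"? Yes
Is rotation = Yes


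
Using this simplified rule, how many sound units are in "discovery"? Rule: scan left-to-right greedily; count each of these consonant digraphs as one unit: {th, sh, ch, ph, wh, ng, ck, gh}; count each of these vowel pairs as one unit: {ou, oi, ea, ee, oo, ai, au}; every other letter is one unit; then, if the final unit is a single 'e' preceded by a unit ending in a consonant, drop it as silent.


Word: "discovery" (9 letters)
Left-to-right scan:
  1. 'd' (letter)
  2. 'i' (letter)
  3. 's' (letter)
  4. 'c' (letter)
  5. 'o' (letter)
  6. 'v' (letter)
  7. 'e' (letter)
  8. 'r' (letter)
  9. 'y' (letter)
Units from scan: 9
Sound units = 9 units


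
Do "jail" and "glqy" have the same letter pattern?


Pattern of "jail": [0, 1, 2, 3]
Pattern of "glqy": [0, 1, 2, 3]
Patterns match
Same pattern = Yes


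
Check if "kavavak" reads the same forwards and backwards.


Word: "kavavak"
Reversed: "kavavak"
Forward == Backward? kavavak == kavavak
Palindrome = Yes


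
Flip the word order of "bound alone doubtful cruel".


Original: "bound alone doubtful cruel"
Words (1..n): bound | alone | doubtful | cruel
Reversed (n..1): cruel | doubtful | alone | bound
Result = "cruel doubtful alone bound"


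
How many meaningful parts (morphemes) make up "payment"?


Word: "payment"
Morphemes: pay / -ment
Each morpheme carries meaning
= 2 morphemes


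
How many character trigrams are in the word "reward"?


Word: "reward" (length 6)
Number of 3-grams = length - 3 + 1 = 6 - 3 + 1
= 4


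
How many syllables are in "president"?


Word: "president"
Syllable breakdown: pres-i-dent
Counting: 3 parts
= 3 syllables


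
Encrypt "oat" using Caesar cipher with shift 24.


Word: "oat"
Shift: 24
Each letter → (letter + shift) mod 26:
  'o' (14) + 24 = 12 → 'm'
  'a' (0) + 24 = 24 → 'y'
  't' (19) + 24 = 17 → 'r'
Result = "myr"


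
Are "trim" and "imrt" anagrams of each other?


Word 1: "trim" → sorted: imrt
Word 2: "imrt" → sorted: imrt
Same letters? imrt == imrt
Anagram = Yes


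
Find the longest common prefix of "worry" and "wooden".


Word 1: "worry"
Word 2: "wooden"
Comparing from start:
  Pos 0: 'w' == 'w'
  Pos 1: 'o' == 'o'
  Pos 2: 'r' != 'o' (stop)
LCP = "wo" (length 2)


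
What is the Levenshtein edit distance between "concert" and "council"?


Word 1: "concert" (length 7)
Word 2: "council" (length 7)
One optimal edit sequence (insert/delete/substitute each cost 1):
  1. keep 'c'
  2. keep 'o'
  3. insert 'u'  (+1)
  4. keep 'n'
  5. keep 'c'
  6. delete 'e'  (+1)
  7. substitute 'r' -> 'i'  (+1)
  8. substitute 't' -> 'l'  (+1)
Total edit operations: 4
Edit distance = 4


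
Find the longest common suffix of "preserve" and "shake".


Word 1: "preserve"
Word 2: "shake"
Comparing from end:
  Pos -1: 'e' == 'e'
  Pos -2: 'v' != 'k' (stop)
LCS = "e" (length 1)


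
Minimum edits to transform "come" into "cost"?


Word 1: "come" (length 4)
Word 2: "cost" (length 4)
One optimal edit sequence (insert/delete/substitute each cost 1):
  1. keep 'c'
  2. keep 'o'
  3. substitute 'm' -> 's'  (+1)
  4. substitute 'e' -> 't'  (+1)
Total edit operations: 2
Edit distance = 2


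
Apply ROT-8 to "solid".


Word: "solid"
Shift: 8
Each letter → (letter + shift) mod 26:
  's' (18) + 8 = 0 → 'a'
  'o' (14) + 8 = 22 → 'w'
  'l' (11) + 8 = 19 → 't'
  'i' (8) + 8 = 16 → 'q'
  'd' (3) + 8 = 11 → 'l'
Result = "awtql"


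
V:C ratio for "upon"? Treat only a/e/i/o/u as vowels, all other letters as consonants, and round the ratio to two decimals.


Word: "upon"
Vowels (a,e,i,o,u): 2
Consonants: 2
Ratio = 2/2
= 1.00


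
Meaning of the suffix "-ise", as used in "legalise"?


Suffix: -ise
Example: legalise = legal + -ise
Meaning = to make


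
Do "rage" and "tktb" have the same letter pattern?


Pattern of "rage": [0, 1, 2, 3]
Pattern of "tktb": [0, 1, 0, 2]
Patterns do not match
Same pattern = No


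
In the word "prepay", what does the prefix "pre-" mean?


Prefix: pre-
Example: prepay (pre- + pay)
Meaning = before


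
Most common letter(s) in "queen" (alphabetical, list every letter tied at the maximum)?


Word: "queen"
Letter counts:
  'e': 2
  'n': 1
  'q': 1
  'u': 1
Maximum count = 2
Most frequent = 'e' (2 times each)


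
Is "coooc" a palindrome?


Word: "coooc"
Reversed: "coooc"
Forward == Backward? coooc == coooc
Palindrome = Yes


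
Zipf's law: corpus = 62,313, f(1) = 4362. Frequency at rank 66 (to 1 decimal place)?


Zipf's law: f(r) = f(1) / r
f(1) = 4362
f(66) = 4362 / 66
= 66.1 occurrences


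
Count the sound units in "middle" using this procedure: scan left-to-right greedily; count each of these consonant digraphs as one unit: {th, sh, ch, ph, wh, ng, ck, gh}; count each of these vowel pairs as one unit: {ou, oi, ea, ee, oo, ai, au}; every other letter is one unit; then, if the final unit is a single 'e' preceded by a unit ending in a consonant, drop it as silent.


Word: "middle" (6 letters)
Left-to-right scan:
  (1) 'm' (letter)
  (2) 'i' (letter)
  (3) 'd' (letter)
  (4) 'd' (letter)
  (5) 'l' (letter)
  (6) 'e' (letter)
Units from scan: 6
Final unit is 'e' after a consonant -> drop as silent (-1)
Sound units = 5 units


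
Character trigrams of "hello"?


Word: "hello" (length 5)
Number of trigrams = 5 - 3 + 1 = 3
  Position 0: "hel"
  Position 1: "ell"
  Position 2: "llo"
Trigrams = "hel", "ell", "llo"


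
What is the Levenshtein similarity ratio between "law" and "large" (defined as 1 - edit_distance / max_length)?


Word 1: "law" (length 3)
Word 2: "large" (length 5)
One optimal edit sequence:
  1. keep 'l'
  2. keep 'a'
  3. insert 'r'  (+1)
  4. insert 'g'  (+1)
  5. substitute 'w' -> 'e'  (+1)
Edit distance = 3
Max length = max(3, 5) = 5
Similarity = 1 - 3/5
= 0.4000


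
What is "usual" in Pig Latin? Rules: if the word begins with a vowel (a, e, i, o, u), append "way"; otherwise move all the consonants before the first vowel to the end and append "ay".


Word: "usual"
Starts with vowel → add 'way'
Pig Latin = "usualway"


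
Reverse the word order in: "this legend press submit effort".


Original: "this legend press submit effort"
Words (1..n): this | legend | press | submit | effort
Reversed (n..1): effort | submit | press | legend | this
Result = "effort submit press legend this"


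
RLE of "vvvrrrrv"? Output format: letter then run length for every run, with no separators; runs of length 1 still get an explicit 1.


String: "vvvrrrrv"
Scanning for consecutive runs:
  'v' x 3
  'r' x 4
  'v' x 1
RLE = "v3r4v1"


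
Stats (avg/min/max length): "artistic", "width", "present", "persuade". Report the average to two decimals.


Lengths: "artistic"=8, "width"=5, "present"=7, "persuade"=8
Sum = 28, Count = 4
Average = 28/4 = 7.00
= avg=7.00, min=5, max=8


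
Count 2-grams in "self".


Word: "self" (length 4)
Number of 2-grams = length - 2 + 1 = 4 - 2 + 1
= 3


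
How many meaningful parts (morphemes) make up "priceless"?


Word: "priceless"
Morphemes: price / -less
Each morpheme carries meaning
= 2 morphemes


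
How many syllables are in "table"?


Word: "table"
Syllable breakdown: ta-ble
Counting: 2 parts
= 2 syllables


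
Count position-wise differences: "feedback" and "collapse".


Comparing character by character (same length = 8):
  Pos 0: 'f' vs 'c' !=
  Pos 1: 'e' vs 'o' !=
  Pos 2: 'e' vs 'l' !=
  Pos 3: 'd' vs 'l' !=
  Pos 4: 'b' vs 'a' !=
  Pos 5: 'a' vs 'p' !=
  Pos 6: 'c' vs 's' !=
  Pos 7: 'k' vs 'e' !=
Hamming distance = 8


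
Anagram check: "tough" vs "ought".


Word 1: "tough" → sorted: ghotu
Word 2: "ought" → sorted: ghotu
Same letters? ghotu == ghotu
Anagram = Yes


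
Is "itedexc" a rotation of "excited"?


Word: "excited", Candidate: "itedexc"
Method: check if candidate is substring of word+word
"excitedexcited" contains "itedexc"? Yes
Is rotation = Yes


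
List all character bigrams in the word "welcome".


Word: "welcome" (length 7)
Number of bigrams = 7 - 2 + 1 = 6
  Position 0: "we"
  Position 1: "el"
  Position 2: "lc"
  Position 3: "co"
  Position 4: "om"
  Position 5: "me"
Bigrams = "we", "el", "lc", "co", "om", "me"


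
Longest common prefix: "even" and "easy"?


Word 1: "even"
Word 2: "easy"
Comparing from start:
  Pos 0: 'e' == 'e'
  Pos 1: 'v' != 'a' (stop)
LCP = "e" (length 1)


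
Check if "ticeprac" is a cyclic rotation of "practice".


Word: "practice", Candidate: "ticeprac"
Method: check if candidate is substring of word+word
"practicepractice" contains "ticeprac"? Yes
Is rotation = Yes


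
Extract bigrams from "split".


Word: "split" (length 5)
Number of bigrams = 5 - 2 + 1 = 4
  Position 0: "sp"
  Position 1: "pl"
  Position 2: "li"
  Position 3: "it"
Bigrams = "sp", "pl", "li", "it"


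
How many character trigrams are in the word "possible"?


Word: "possible" (length 8)
Number of 3-grams = length - 3 + 1 = 8 - 3 + 1
= 6


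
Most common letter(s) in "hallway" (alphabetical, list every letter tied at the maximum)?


Word: "hallway"
Letter counts:
  'a': 2
  'h': 1
  'l': 2
  'w': 1
  'y': 1
Maximum count = 2
Most frequent = 'a', 'l' (2 times each)


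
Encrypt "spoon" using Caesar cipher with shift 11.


Word: "spoon"
Shift: 11
Each letter → (letter + shift) mod 26:
  's' (18) + 11 = 3 → 'd'
  'p' (15) + 11 = 0 → 'a'
  'o' (14) + 11 = 25 → 'z'
  'o' (14) + 11 = 25 → 'z'
  'n' (13) + 11 = 24 → 'y'
Result = "dazzy"


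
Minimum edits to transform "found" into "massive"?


Word 1: "found" (length 5)
Word 2: "massive" (length 7)
One optimal edit sequence (insert/delete/substitute each cost 1):
  1. insert 'm'  (+1)
  2. insert 'a'  (+1)
  3. substitute 'f' -> 's'  (+1)
  4. substitute 'o' -> 's'  (+1)
  5. substitute 'u' -> 'i'  (+1)
  6. substitute 'n' -> 'v'  (+1)
  7. substitute 'd' -> 'e'  (+1)
Total edit operations: 7
Edit distance = 7


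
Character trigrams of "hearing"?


Word: "hearing" (length 7)
Number of trigrams = 7 - 3 + 1 = 5
  Position 0: "hea"
  Position 1: "ear"
  Position 2: "ari"
  Position 3: "rin"
  Position 4: "ing"
Trigrams = "hea", "ear", "ari", "rin", "ing"


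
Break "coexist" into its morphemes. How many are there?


Word: "coexist"
Morphemes: co- + exist
Each morpheme carries meaning
= 2 morphemes


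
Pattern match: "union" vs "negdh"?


Pattern of "union": [0, 1, 2, 3, 1]
Pattern of "negdh": [0, 1, 2, 3, 4]
Patterns do not match
Same pattern = No


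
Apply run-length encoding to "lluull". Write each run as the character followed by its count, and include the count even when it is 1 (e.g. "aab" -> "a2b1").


String: "lluull"
Scanning for consecutive runs:
  'l' x 2
  'u' x 2
  'l' x 2
RLE = "l2u2l2"


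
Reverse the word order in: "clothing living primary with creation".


Original: "clothing living primary with creation"
Words (1..n): clothing | living | primary | with | creation
Reversed (n..1): creation | with | primary | living | clothing
Result = "creation with primary living clothing"


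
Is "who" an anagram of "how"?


Word 1: "how" → sorted: how
Word 2: "who" → sorted: how
Same letters? how == how
Anagram = Yes


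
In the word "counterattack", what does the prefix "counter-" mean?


Prefix: counter-
Example: counterattack (counter- + attack)
Meaning = against / opposite


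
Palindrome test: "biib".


Word: "biib"
Reversed: "biib"
Forward == Backward? biib == biib
Palindrome = Yes


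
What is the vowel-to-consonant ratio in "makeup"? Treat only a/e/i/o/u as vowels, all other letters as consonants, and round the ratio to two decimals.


Word: "makeup"
Vowels (a,e,i,o,u): 3
Consonants: 3
Ratio = 3/3
= 1.00


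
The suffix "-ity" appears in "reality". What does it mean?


Suffix: -ity
As in: reality -> real + -ity
Meaning = quality of


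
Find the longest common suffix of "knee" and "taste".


Word 1: "knee"
Word 2: "taste"
Comparing from end:
  Pos -1: 'e' == 'e'
  Pos -2: 'e' != 't' (stop)
LCS = "e" (length 1)


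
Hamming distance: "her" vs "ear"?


Comparing character by character (same length = 3):
  Pos 0: 'h' vs 'e' !=
  Pos 1: 'e' vs 'a' !=
  Pos 2: 'r' vs 'r' =
Hamming distance = 2


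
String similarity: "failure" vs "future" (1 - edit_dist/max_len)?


Word 1: "failure" (length 7)
Word 2: "future" (length 6)
One optimal edit sequence:
  1. keep 'f'
  2. delete 'a'  (+1)
  3. substitute 'i' -> 'u'  (+1)
  4. substitute 'l' -> 't'  (+1)
  5. keep 'u'
  6. keep 'r'
  7. keep 'e'
Edit distance = 3
Max length = max(7, 6) = 7
Similarity = 1 - 3/7
= 0.5714


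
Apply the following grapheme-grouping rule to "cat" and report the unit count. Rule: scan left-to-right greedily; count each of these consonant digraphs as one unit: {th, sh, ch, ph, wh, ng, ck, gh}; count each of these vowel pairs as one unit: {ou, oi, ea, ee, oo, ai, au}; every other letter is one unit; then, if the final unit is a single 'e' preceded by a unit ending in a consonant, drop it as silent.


Word: "cat" (3 letters)
Left-to-right scan:
  [1] 'c' (letter)
  [2] 'a' (letter)
  [3] 't' (letter)
Units from scan: 3
Sound units = 3 units


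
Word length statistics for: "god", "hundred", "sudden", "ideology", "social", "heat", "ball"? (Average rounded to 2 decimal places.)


Lengths: "god"=3, "hundred"=7, "sudden"=6, "ideology"=8, "social"=6, "heat"=4, "ball"=4
Sum = 38, Count = 7
Average = 38/7 = 5.43
= avg=5.43, min=3, max=8


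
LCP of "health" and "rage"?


Word 1: "health"
Word 2: "rage"
Comparing from start:
  Pos 0: 'h' != 'r' (stop)
LCP = "" (length 0)


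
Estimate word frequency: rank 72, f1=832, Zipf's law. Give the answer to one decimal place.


Zipf's law: f(r) = f(1) / r
f(1) = 832
f(72) = 832 / 72
= 11.6 occurrences


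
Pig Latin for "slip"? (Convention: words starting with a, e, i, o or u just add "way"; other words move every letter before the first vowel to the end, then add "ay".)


Word: "slip"
Starts with consonant(s) → move to end, add 'ay'
Consonant cluster: "sl"
Pig Latin = "ipslay"


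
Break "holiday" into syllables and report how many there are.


Word: "holiday"
Syllable breakdown: hol-i-day
Counting: 3 parts
= 3 syllables


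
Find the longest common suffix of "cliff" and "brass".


Word 1: "cliff"
Word 2: "brass"
Comparing from end:
  Pos -1: 'f' != 's' (stop)
LCS = "" (length 0)


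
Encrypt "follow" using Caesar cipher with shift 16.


Word: "follow"
Shift: 16
Each letter → (letter + shift) mod 26:
  'f' (5) + 16 = 21 → 'v'
  'o' (14) + 16 = 4 → 'e'
  'l' (11) + 16 = 1 → 'b'
  'l' (11) + 16 = 1 → 'b'
  'o' (14) + 16 = 4 → 'e'
  'w' (22) + 16 = 12 → 'm'
Result = "vebbem"


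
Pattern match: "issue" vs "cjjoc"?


Pattern of "issue": [0, 1, 1, 2, 3]
Pattern of "cjjoc": [0, 1, 1, 2, 0]
Patterns do not match
Same pattern = No


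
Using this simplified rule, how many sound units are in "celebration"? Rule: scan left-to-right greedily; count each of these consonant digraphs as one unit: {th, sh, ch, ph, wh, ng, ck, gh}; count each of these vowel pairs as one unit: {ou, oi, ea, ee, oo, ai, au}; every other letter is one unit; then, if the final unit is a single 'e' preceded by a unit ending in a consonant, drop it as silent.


Word: "celebration" (11 letters)
Left-to-right scan:
  (1) 'c' (letter)
  (2) 'e' (letter)
  (3) 'l' (letter)
  (4) 'e' (letter)
  (5) 'b' (letter)
  (6) 'r' (letter)
  (7) 'a' (letter)
  (8) 't' (letter)
  (9) 'i' (letter)
  (10) 'o' (letter)
  (11) 'n' (letter)
Units from scan: 11
Sound units = 11 units


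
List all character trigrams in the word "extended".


Word: "extended" (length 8)
Number of trigrams = 8 - 3 + 1 = 6
  Position 0: "ext"
  Position 1: "xte"
  Position 2: "ten"
  Position 3: "end"
  Position 4: "nde"
  Position 5: "ded"
Trigrams = "ext", "xte", "ten", "end", "nde", "ded"


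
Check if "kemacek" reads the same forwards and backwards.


Word: "kemacek"
Reversed: "kecamek"
Forward == Backward? kemacek != kecamek
Palindrome = No


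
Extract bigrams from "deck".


Word: "deck" (length 4)
Number of bigrams = 4 - 2 + 1 = 3
  Position 0: "de"
  Position 1: "ec"
  Position 2: "ck"
Bigrams = "de", "ec", "ck"


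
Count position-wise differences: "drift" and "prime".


Comparing character by character (same length = 5):
  Pos 0: 'd' vs 'p' !=
  Pos 1: 'r' vs 'r' =
  Pos 2: 'i' vs 'i' =
  Pos 3: 'f' vs 'm' !=
  Pos 4: 't' vs 'e' !=
Hamming distance = 3


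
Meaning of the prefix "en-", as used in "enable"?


Prefix: en-
Example: enable = en- + able
Meaning = cause to / put into


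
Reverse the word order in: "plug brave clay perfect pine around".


Original: "plug brave clay perfect pine around"
Words (1..n): plug | brave | clay | perfect | pine | around
Reversed (n..1): around | pine | perfect | clay | brave | plug
Result = "around pine perfect clay brave plug"


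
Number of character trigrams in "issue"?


Word: "issue" (length 5)
Number of 3-grams = length - 3 + 1 = 5 - 3 + 1
= 3


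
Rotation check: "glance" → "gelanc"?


Word: "glance", Candidate: "gelanc"
Method: check if candidate is substring of word+word
"glanceglance" contains "gelanc"? No
Is rotation = No


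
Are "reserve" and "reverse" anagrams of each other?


Word 1: "reserve" → sorted: eeerrsv
Word 2: "reverse" → sorted: eeerrsv
Same letters? eeerrsv == eeerrsv
Anagram = Yes


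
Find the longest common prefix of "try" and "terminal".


Word 1: "try"
Word 2: "terminal"
Comparing from start:
  Pos 0: 't' == 't'
  Pos 1: 'r' != 'e' (stop)
LCP = "t" (length 1)


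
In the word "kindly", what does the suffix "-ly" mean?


Suffix: -ly
Example: kindly = kind + -ly
Meaning = in a manner


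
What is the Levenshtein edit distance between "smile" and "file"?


Word 1: "smile" (length 5)
Word 2: "file" (length 4)
One optimal edit sequence (insert/delete/substitute each cost 1):
  1. delete 's'  (+1)
  2. substitute 'm' -> 'f'  (+1)
  3. keep 'i'
  4. keep 'l'
  5. keep 'e'
Total edit operations: 2
Edit distance = 2


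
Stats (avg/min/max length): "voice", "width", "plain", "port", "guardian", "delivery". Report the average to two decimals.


Lengths: "voice"=5, "width"=5, "plain"=5, "port"=4, "guardian"=8, "delivery"=8
Sum = 35, Count = 6
Average = 35/6 = 5.83
= avg=5.83, min=4, max=8


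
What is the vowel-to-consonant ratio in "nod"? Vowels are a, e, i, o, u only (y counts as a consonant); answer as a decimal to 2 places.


Word: "nod"
Vowels (a,e,i,o,u): 1
Consonants: 2
Ratio = 1/2
= 0.50


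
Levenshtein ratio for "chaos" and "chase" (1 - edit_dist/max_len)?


Word 1: "chaos" (length 5)
Word 2: "chase" (length 5)
One optimal edit sequence:
  1. keep 'c'
  2. keep 'h'
  3. keep 'a'
  4. substitute 'o' -> 's'  (+1)
  5. substitute 's' -> 'e'  (+1)
Edit distance = 2
Max length = max(5, 5) = 5
Similarity = 1 - 2/5
= 0.6000


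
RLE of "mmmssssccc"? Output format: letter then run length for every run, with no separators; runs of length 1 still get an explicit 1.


String: "mmmssssccc"
Scanning for consecutive runs:
  'm' x 3
  's' x 4
  'c' x 3
RLE = "m3s4c3"


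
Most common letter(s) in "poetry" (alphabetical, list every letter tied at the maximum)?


Word: "poetry"
Letter counts:
  'e': 1
  'o': 1
  'p': 1
  'r': 1
  't': 1
  'y': 1
Maximum count = 1
Most frequent = 'e', 'o', 'p', 'r', 't', 'y' (1 time each)


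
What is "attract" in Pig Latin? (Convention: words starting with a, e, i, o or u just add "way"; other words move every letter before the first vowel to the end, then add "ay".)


Word: "attract"
Starts with vowel → add 'way'
Pig Latin = "attractway"


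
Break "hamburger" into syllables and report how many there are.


Word: "hamburger"
Syllable breakdown: ham-bur-ger
Counting: 3 parts
= 3 syllables


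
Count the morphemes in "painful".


Word: "painful"
Morphemes: pain + -ful
Each morpheme carries meaning
= 2 morphemes


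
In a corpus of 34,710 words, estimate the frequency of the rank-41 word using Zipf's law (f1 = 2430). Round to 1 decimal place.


Zipf's law: f(r) = f(1) / r
f(1) = 2430
f(41) = 2430 / 41
= 59.3 occurrences


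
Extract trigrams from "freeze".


Word: "freeze" (length 6)
Number of trigrams = 6 - 3 + 1 = 4
  Position 0: "fre"
  Position 1: "ree"
  Position 2: "eez"
  Position 3: "eze"
Trigrams = "fre", "ree", "eez", "eze"


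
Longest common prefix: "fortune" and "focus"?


Word 1: "fortune"
Word 2: "focus"
Comparing from start:
  Pos 0: 'f' == 'f'
  Pos 1: 'o' == 'o'
  Pos 2: 'r' != 'c' (stop)
LCP = "fo" (length 2)


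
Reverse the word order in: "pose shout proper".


Original: "pose shout proper"
Words (1..n): pose | shout | proper
Reversed (n..1): proper | shout | pose
Result = "proper shout pose"


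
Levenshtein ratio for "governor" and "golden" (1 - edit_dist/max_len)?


Word 1: "governor" (length 8)
Word 2: "golden" (length 6)
One optimal edit sequence:
  1. keep 'g'
  2. keep 'o'
  3. substitute 'v' -> 'l'  (+1)
  4. substitute 'e' -> 'd'  (+1)
  5. substitute 'r' -> 'e'  (+1)
  6. keep 'n'
  7. delete 'o'  (+1)
  8. delete 'r'  (+1)
Edit distance = 5
Max length = max(8, 6) = 8
Similarity = 1 - 5/8
= 0.3750


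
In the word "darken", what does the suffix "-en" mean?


Suffix: -en
As in: darken -> dark + -en
Meaning = to make / become


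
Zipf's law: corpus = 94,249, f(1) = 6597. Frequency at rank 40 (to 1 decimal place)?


Zipf's law: f(r) = f(1) / r
f(1) = 6597
f(40) = 6597 / 40
= 164.9 occurrences


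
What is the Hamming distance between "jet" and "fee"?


Comparing character by character (same length = 3):
  Pos 0: 'j' vs 'f' !=
  Pos 1: 'e' vs 'e' =
  Pos 2: 't' vs 'e' !=
Hamming distance = 2


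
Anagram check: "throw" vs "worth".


Word 1: "throw" → sorted: hortw
Word 2: "worth" → sorted: hortw
Same letters? hortw == hortw
Anagram = Yes


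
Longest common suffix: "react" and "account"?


Word 1: "react"
Word 2: "account"
Comparing from end:
  Pos -1: 't' == 't'
  Pos -2: 'c' != 'n' (stop)
LCS = "t" (length 1)


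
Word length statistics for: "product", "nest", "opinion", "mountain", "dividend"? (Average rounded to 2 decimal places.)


Lengths: "product"=7, "nest"=4, "opinion"=7, "mountain"=8, "dividend"=8
Sum = 34, Count = 5
Average = 34/5 = 6.80
= avg=6.80, min=4, max=8


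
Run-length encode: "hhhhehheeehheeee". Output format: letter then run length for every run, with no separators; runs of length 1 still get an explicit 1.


String: "hhhhehheeehheeee"
Scanning for consecutive runs:
  'h' x 4
  'e' x 1
  'h' x 2
  'e' x 3
  'h' x 2
  'e' x 4
RLE = "h4e1h2e3h2e4"


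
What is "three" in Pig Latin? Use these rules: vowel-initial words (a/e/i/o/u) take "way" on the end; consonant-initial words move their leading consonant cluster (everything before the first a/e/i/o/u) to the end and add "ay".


Word: "three"
Starts with consonant(s) → move to end, add 'ay'
Consonant cluster: "thr"
Pig Latin = "eethray"


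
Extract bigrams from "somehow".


Word: "somehow" (length 7)
Number of bigrams = 7 - 2 + 1 = 6
  Position 0: "so"
  Position 1: "om"
  Position 2: "me"
  Position 3: "eh"
  Position 4: "ho"
  Position 5: "ow"
Bigrams = "so", "om", "me", "eh", "ho", "ow"


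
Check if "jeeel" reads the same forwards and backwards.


Word: "jeeel"
Reversed: "leeej"
Forward == Backward? jeeel != leeej
Palindrome = No


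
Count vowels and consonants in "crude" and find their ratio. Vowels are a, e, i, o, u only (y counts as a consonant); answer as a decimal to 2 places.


Word: "crude"
Vowels (a,e,i,o,u): 2
Consonants: 3
Ratio = 2/3
= 0.67


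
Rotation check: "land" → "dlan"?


Word: "land", Candidate: "dlan"
Method: check if candidate is substring of word+word
"landland" contains "dlan"? Yes
Is rotation = Yes


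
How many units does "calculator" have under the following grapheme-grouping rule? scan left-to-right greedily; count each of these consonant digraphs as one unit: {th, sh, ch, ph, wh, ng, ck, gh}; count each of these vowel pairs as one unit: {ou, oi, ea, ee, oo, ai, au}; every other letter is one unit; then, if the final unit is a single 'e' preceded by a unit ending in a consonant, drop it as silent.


Word: "calculator" (10 letters)
Left-to-right scan:
  1. 'c' (letter)
  2. 'a' (letter)
  3. 'l' (letter)
  4. 'c' (letter)
  5. 'u' (letter)
  6. 'l' (letter)
  7. 'a' (letter)
  8. 't' (letter)
  9. 'o' (letter)
  10. 'r' (letter)
Units from scan: 10
Sound units = 10 units


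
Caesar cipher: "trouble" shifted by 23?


Word: "trouble"
Shift: 23
Each letter → (letter + shift) mod 26:
  't' (19) + 23 = 16 → 'q'
  'r' (17) + 23 = 14 → 'o'
  'o' (14) + 23 = 11 → 'l'
  'u' (20) + 23 = 17 → 'r'
  'b' (1) + 23 = 24 → 'y'
  'l' (11) + 23 = 8 → 'i'
  'e' (4) + 23 = 1 → 'b'
Result = "qolryib"


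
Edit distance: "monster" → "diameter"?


Word 1: "monster" (length 7)
Word 2: "diameter" (length 8)
One optimal edit sequence (insert/delete/substitute each cost 1):
  1. insert 'd'  (+1)
  2. substitute 'm' -> 'i'  (+1)
  3. substitute 'o' -> 'a'  (+1)
  4. substitute 'n' -> 'm'  (+1)
  5. substitute 's' -> 'e'  (+1)
  6. keep 't'
  7. keep 'e'
  8. keep 'r'
Total edit operations: 5
Edit distance = 5


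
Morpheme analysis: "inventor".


Word: "inventor"
Morphemes: invent / -or
Each morpheme carries meaning
= 2 morphemes


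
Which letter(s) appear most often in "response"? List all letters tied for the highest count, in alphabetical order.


Word: "response"
Letter counts:
  'e': 2
  'n': 1
  'o': 1
  'p': 1
  'r': 1
  's': 2
Maximum count = 2
Most frequent = 'e', 's' (2 times each)


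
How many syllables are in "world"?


Word: "world"
Syllable breakdown: world
Counting: 1 part
= 1 syllable


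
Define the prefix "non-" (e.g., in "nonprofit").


Prefix: non-
Example: nonprofit (non- + profit)
Meaning = not


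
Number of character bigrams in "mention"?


Word: "mention" (length 7)
Number of 2-grams = length - 2 + 1 = 7 - 2 + 1
= 6


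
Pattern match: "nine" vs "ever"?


Pattern of "nine": [0, 1, 0, 2]
Pattern of "ever": [0, 1, 0, 2]
Patterns match
Same pattern = Yes


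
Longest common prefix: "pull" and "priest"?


Word 1: "pull"
Word 2: "priest"
Comparing from start:
  Pos 0: 'p' == 'p'
  Pos 1: 'u' != 'r' (stop)
LCP = "p" (length 1)


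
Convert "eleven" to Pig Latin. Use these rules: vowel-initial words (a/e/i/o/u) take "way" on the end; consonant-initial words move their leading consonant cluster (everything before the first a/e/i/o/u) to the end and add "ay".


Word: "eleven"
Starts with vowel → add 'way'
Pig Latin = "elevenway"


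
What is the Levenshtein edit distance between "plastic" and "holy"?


Word 1: "plastic" (length 7)
Word 2: "holy" (length 4)
One optimal edit sequence (insert/delete/substitute each cost 1):
  1. delete 'p'  (+1)
  2. delete 'l'  (+1)
  3. delete 'a'  (+1)
  4. substitute 's' -> 'h'  (+1)
  5. substitute 't' -> 'o'  (+1)
  6. substitute 'i' -> 'l'  (+1)
  7. substitute 'c' -> 'y'  (+1)
Total edit operations: 7
Edit distance = 7


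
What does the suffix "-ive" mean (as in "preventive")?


Suffix: -ive
Example: preventive (prevent + -ive)
Meaning = tending to


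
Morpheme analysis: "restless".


Word: "restless"
Morphemes: rest | -less
Each morpheme carries meaning
= 2 morphemes


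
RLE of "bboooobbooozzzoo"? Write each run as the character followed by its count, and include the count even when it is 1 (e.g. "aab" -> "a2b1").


String: "bboooobbooozzzoo"
Scanning for consecutive runs:
  'b' x 2
  'o' x 4
  'b' x 2
  'o' x 3
  'z' x 3
  'o' x 2
RLE = "b2o4b2o3z3o2"


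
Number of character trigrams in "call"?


Word: "call" (length 4)
Number of 3-grams = length - 3 + 1 = 4 - 3 + 1
= 2


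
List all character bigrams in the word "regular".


Word: "regular" (length 7)
Number of bigrams = 7 - 2 + 1 = 6
  Position 0: "re"
  Position 1: "eg"
  Position 2: "gu"
  Position 3: "ul"
  Position 4: "la"
  Position 5: "ar"
Bigrams = "re", "eg", "gu", "ul", "la", "ar"


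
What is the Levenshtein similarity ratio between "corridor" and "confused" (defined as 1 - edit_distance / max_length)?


Word 1: "corridor" (length 8)
Word 2: "confused" (length 8)
One optimal edit sequence:
  1. keep 'c'
  2. keep 'o'
  3. substitute 'r' -> 'n'  (+1)
  4. substitute 'r' -> 'f'  (+1)
  5. substitute 'i' -> 'u'  (+1)
  6. substitute 'd' -> 's'  (+1)
  7. substitute 'o' -> 'e'  (+1)
  8. substitute 'r' -> 'd'  (+1)
Edit distance = 6
Max length = max(8, 8) = 8
Similarity = 1 - 6/8
= 0.2500


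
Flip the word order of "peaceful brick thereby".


Original: "peaceful brick thereby"
Words (1..n): peaceful | brick | thereby
Reversed (n..1): thereby | brick | peaceful
Result = "thereby brick peaceful"


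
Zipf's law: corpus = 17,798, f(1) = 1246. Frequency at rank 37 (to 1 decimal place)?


Zipf's law: f(r) = f(1) / r
f(1) = 1246
f(37) = 1246 / 37
= 33.7 occurrences


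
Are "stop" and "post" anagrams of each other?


Word 1: "stop" → sorted: opst
Word 2: "post" → sorted: opst
Same letters? opst == opst
Anagram = Yes


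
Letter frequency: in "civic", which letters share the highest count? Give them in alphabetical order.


Word: "civic"
Letter counts:
  'c': 2
  'i': 2
  'v': 1
Maximum count = 2
Most frequent = 'c', 'i' (2 times each)


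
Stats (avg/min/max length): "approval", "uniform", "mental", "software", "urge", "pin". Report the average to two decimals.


Lengths: "approval"=8, "uniform"=7, "mental"=6, "software"=8, "urge"=4, "pin"=3
Sum = 36, Count = 6
Average = 36/6 = 6.00
= avg=6.00, min=3, max=8


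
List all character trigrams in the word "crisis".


Word: "crisis" (length 6)
Number of trigrams = 6 - 3 + 1 = 4
  Position 0: "cri"
  Position 1: "ris"
  Position 2: "isi"
  Position 3: "sis"
Trigrams = "cri", "ris", "isi", "sis"


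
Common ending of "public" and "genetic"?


Word 1: "public"
Word 2: "genetic"
Comparing from end:
  Pos -1: 'c' == 'c'
  Pos -2: 'i' == 'i'
  Pos -3: 'l' != 't' (stop)
LCS = "ic" (length 2)


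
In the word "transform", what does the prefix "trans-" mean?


Prefix: trans-
As in: transform -> trans- + form
Meaning = across


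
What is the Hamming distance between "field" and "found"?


Comparing character by character (same length = 5):
  Pos 0: 'f' vs 'f' =
  Pos 1: 'i' vs 'o' !=
  Pos 2: 'e' vs 'u' !=
  Pos 3: 'l' vs 'n' !=
  Pos 4: 'd' vs 'd' =
Hamming distance = 3


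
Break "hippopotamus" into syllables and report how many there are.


Word: "hippopotamus"
Syllable breakdown: hip | po | pot | a | mus
Counting: 5 parts
= 5 syllables


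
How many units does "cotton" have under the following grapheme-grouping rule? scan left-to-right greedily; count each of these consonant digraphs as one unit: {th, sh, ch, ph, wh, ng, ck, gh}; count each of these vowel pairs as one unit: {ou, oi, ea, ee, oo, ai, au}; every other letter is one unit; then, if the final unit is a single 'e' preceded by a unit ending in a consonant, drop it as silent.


Word: "cotton" (6 letters)
Left-to-right scan:
  1. 'c' (letter)
  2. 'o' (letter)
  3. 't' (letter)
  4. 't' (letter)
  5. 'o' (letter)
  6. 'n' (letter)
Units from scan: 6
Sound units = 6 units


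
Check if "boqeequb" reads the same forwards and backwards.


Word: "boqeequb"
Reversed: "buqeeqob"
Forward == Backward? boqeequb != buqeeqob
Palindrome = No


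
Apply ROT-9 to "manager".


Word: "manager"
Shift: 9
Each letter → (letter + shift) mod 26:
  'm' (12) + 9 = 21 → 'v'
  'a' (0) + 9 = 9 → 'j'
  'n' (13) + 9 = 22 → 'w'
  'a' (0) + 9 = 9 → 'j'
  'g' (6) + 9 = 15 → 'p'
  'e' (4) + 9 = 13 → 'n'
  'r' (17) + 9 = 0 → 'a'
Result = "vjwjpna"


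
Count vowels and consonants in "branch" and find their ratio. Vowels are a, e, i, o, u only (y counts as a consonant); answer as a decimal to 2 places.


Word: "branch"
Vowels (a,e,i,o,u): 1
Consonants: 5
Ratio = 1/5
= 0.20


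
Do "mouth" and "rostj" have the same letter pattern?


Pattern of "mouth": [0, 1, 2, 3, 4]
Pattern of "rostj": [0, 1, 2, 3, 4]
Patterns match
Same pattern = Yes


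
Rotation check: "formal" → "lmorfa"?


Word: "formal", Candidate: "lmorfa"
Method: check if candidate is substring of word+word
"formalformal" contains "lmorfa"? No
Is rotation = No


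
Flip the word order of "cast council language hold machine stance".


Original: "cast council language hold machine stance"
Words (1..n): cast | council | language | hold | machine | stance
Reversed (n..1): stance | machine | hold | language | council | cast
Result = "stance machine hold language council cast"


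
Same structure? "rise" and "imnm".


Pattern of "rise": [0, 1, 2, 3]
Pattern of "imnm": [0, 1, 2, 1]
Patterns do not match
Same pattern = No


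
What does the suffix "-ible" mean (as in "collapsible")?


Suffix: -ible
As in: collapsible -> collapse + -ible, with a spelling change
Meaning = capable of


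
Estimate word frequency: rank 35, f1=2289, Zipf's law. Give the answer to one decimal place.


Zipf's law: f(r) = f(1) / r
f(1) = 2289
f(35) = 2289 / 35
= 65.4 occurrences


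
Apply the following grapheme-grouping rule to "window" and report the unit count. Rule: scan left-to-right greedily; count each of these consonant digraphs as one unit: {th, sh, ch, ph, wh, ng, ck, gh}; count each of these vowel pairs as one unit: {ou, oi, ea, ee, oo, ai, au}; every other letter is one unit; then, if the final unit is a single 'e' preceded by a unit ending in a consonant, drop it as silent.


Word: "window" (6 letters)
Left-to-right scan:
  1. 'w' (letter)
  2. 'i' (letter)
  3. 'n' (letter)
  4. 'd' (letter)
  5. 'o' (letter)
  6. 'w' (letter)
Units from scan: 6
Sound units = 6 units


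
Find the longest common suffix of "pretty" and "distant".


Word 1: "pretty"
Word 2: "distant"
Comparing from end:
  Pos -1: 'y' != 't' (stop)
LCS = "" (length 0)


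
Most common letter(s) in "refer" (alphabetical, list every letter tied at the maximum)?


Word: "refer"
Letter counts:
  'e': 2
  'f': 1
  'r': 2
Maximum count = 2
Most frequent = 'e', 'r' (2 times each)


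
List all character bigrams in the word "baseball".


Word: "baseball" (length 8)
Number of bigrams = 8 - 2 + 1 = 7
  Position 0: "ba"
  Position 1: "as"
  Position 2: "se"
  Position 3: "eb"
  Position 4: "ba"
  Position 5: "al"
  Position 6: "ll"
Bigrams = "ba", "as", "se", "eb", "ba", "al", "ll"
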